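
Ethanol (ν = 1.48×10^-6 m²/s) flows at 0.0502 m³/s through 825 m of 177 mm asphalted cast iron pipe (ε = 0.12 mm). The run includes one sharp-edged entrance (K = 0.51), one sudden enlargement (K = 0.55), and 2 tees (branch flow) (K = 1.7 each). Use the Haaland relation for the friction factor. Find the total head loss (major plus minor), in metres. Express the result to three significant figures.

V = 4Q/(πD²) = 2.040 m/s; V²/2g = 0.2121 m
Re = 2.44×10^5, ε/D = 6.78×10^-4 → f = 0.01926 (Haaland)
Major: h_f = f(L/D)·V²/2g = 0.01926·4661·0.2121 = 19.05 m
Minor: ΣK = 4.46; h_m = ΣK·V²/2g = 0.9462 m
Total H_L = 19.05 + 0.9462 = 20.00 m

H_L ≈ 20.0 m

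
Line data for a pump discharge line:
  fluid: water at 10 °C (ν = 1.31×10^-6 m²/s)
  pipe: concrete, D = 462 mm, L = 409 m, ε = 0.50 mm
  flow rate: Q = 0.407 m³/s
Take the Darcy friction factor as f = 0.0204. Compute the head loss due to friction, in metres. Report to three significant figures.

h_f ≈ 5.43 m

V = 4Q/(πD²) = 4·0.407/(π·0.462²) = 2.428 m/s
h_f = f(L/D)V²/(2g) = 0.02040·(409/0.462)·2.428²/(2·9.81) = 5.426 m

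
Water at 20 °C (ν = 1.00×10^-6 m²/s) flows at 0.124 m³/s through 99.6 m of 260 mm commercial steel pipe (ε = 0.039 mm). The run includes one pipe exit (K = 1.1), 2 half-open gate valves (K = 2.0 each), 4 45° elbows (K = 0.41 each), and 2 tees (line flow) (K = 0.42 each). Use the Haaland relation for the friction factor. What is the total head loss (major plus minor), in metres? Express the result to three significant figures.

V = 4Q/(πD²) = 2.336 m/s; V²/2g = 0.2780 m
Re = 6.07×10^5, ε/D = 1.50×10^-4 → f = 0.01454 (Haaland)
Major: h_f = f(L/D)·V²/2g = 0.01454·383.1·0.2780 = 1.548 m
Minor: ΣK = 7.58; h_m = ΣK·V²/2g = 2.107 m
Total H_L = 1.548 + 2.107 = 3.656 m

H_L ≈ 3.66 m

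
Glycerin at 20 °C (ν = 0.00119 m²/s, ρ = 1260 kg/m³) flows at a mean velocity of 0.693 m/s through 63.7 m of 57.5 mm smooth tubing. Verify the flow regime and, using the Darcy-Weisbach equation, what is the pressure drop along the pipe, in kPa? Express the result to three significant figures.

Re = VD/ν = 0.693·0.05750/0.00119 = 33.5 → laminar (Re < 2300)
f = 64/Re = 1.911
h_f = f(L/D)V²/(2g) = 1.911·(63.7/0.05750)·0.693²/(2·9.81) = 51.83 m
Δp = ρg·h_f = 1260·9.81·51.83 = 640.6 kPa

Δp ≈ 641 kPa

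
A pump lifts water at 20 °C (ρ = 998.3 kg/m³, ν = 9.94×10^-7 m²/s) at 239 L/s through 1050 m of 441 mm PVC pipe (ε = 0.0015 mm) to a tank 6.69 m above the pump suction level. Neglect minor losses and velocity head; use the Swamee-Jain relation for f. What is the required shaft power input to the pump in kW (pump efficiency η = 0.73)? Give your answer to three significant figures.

V = 4Q/(πD²) = 1.565 m/s; Re = 6.94×10^5; ε/D = 3.40×10^-6; f = 0.01242
h_f = f(L/D)V²/2g = 3.691 m
Total head H = z + h_f = 6.69 + 3.691 = 10.38 m
P_hyd = ρgQH = 998.3·9.81·0.239·10.38 = 24.30 kW
P_shaft = P_hyd/η = 24.30/0.73 = 33.28 kW

P_shaft ≈ 33.3 kW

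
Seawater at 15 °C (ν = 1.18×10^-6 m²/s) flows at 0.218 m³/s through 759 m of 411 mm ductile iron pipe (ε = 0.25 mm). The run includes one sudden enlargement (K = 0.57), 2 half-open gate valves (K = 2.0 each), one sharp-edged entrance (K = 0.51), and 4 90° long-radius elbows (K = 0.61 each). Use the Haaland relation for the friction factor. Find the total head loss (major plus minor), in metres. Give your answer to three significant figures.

V = 4Q/(πD²) = 1.643 m/s; V²/2g = 0.1376 m
Re = 5.72×10^5, ε/D = 6.08×10^-4 → f = 0.01814 (Haaland)
Major: h_f = f(L/D)·V²/2g = 0.01814·1847·0.1376 = 4.611 m
Minor: ΣK = 7.52; h_m = ΣK·V²/2g = 1.035 m
Total H_L = 4.611 + 1.035 = 5.646 m

H_L ≈ 5.65 m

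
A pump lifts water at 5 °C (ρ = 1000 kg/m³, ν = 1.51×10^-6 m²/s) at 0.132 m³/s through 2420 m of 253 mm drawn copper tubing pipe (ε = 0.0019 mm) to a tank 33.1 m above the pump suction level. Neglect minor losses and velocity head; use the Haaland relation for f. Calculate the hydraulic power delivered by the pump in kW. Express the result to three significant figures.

P_hyd ≈ 101 kW

V = 4Q/(πD²) = 2.626 m/s; Re = 4.40×10^5; ε/D = 7.51×10^-6; f = 0.01344
h_f = f(L/D)V²/2g = 45.19 m
Total head H = z + h_f = 33.1 + 45.19 = 78.29 m
P_hyd = ρgQH = 1000·9.81·0.132·78.29 = 101.4 kW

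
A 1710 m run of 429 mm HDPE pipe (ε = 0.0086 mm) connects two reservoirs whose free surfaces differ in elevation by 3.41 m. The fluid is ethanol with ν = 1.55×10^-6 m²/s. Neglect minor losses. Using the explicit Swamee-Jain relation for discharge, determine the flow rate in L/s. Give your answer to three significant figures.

Q ≈ 154 L/s

Swamee-Jain (Type II): Q = -0.965·√(gD⁵h_f/L)·ln[ε/(3.7D) + √(3.17ν²L/(gD³h_f))]
√(gD⁵h_f/L) = √(9.81·0.429⁵·3.41/1710) = 0.01686
ε/(3.7D) = 5.42×10^-6; √(3.17ν²L/(gD³h_f)) = 7.02×10^-5
Q = -0.965·0.01686·ln(7.564×10^-5) = 0.1544 m³/s
Check: V = 1.07 m/s, Re = 2.96×10^5, f = 0.01464, h_f = 3.39 m ≈ 3.41 m ✓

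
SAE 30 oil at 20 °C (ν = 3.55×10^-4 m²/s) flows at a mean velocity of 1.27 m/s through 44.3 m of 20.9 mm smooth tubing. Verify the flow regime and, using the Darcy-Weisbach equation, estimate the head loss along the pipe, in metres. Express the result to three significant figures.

h_f ≈ 149 m

Re = VD/ν = 1.27·0.02090/3.55×10^-4 = 74.8 → laminar (Re < 2300)
f = 64/Re = 0.8560
h_f = f(L/D)V²/(2g) = 0.8560·(44.3/0.02090)·1.27²/(2·9.81) = 149.2 m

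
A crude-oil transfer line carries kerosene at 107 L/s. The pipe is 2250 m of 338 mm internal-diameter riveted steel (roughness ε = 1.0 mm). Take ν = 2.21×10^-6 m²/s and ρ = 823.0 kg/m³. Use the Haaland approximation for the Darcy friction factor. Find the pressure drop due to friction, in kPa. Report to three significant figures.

Δp ≈ 104 kPa

V = 4Q/(πD²) = 4·0.107/(π·0.338²) = 1.193 m/s
Re = VD/ν = 1.193·0.338/2.21×10^-6 = 1.82×10^5 → turbulent
ε/D = 1.0/338 = 0.00296
Haaland: f = 0.02678
h_f = f(L/D)V²/(2g) = 0.02678·(2250/0.338)·1.193²/(2·9.81) = 12.92 m
Δp = ρg·h_f = 823.0·9.81·12.92 = 104.3 kPa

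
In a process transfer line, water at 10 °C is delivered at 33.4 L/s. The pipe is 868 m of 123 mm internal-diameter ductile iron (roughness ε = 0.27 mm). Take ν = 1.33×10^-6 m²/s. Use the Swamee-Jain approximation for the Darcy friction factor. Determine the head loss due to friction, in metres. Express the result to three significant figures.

h_f ≈ 70.5 m

V = 4Q/(πD²) = 4·0.0334/(π·0.123²) = 2.811 m/s
Re = VD/ν = 2.811·0.123/1.33×10^-6 = 2.60×10^5 → turbulent
ε/D = 0.27/123 = 0.00220
Swamee-Jain: f = 0.02482
h_f = f(L/D)V²/(2g) = 0.02482·(868/0.123)·2.811²/(2·9.81) = 70.53 m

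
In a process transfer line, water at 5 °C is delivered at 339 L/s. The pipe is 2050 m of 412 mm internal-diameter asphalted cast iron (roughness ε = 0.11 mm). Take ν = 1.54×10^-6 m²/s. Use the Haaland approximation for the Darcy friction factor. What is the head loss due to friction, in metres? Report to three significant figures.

h_f ≈ 25.5 m

V = 4Q/(πD²) = 4·0.339/(π·0.412²) = 2.543 m/s
Re = VD/ν = 2.543·0.412/1.54×10^-6 = 6.80×10^5 → turbulent
ε/D = 0.11/412 = 2.67×10^-4
Haaland: f = 0.01558
h_f = f(L/D)V²/(2g) = 0.01558·(2050/0.412)·2.543²/(2·9.81) = 25.55 m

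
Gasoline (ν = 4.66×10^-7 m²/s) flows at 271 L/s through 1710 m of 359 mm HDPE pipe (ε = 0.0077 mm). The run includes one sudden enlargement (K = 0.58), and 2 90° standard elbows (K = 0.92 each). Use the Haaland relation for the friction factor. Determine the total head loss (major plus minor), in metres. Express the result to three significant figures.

V = 4Q/(πD²) = 2.677 m/s; V²/2g = 0.3653 m
Re = 2.06×10^6, ε/D = 2.14×10^-5 → f = 0.01094 (Haaland)
Major: h_f = f(L/D)·V²/2g = 0.01094·4763·0.3653 = 19.04 m
Minor: ΣK = 2.42; h_m = ΣK·V²/2g = 0.8841 m
Total H_L = 19.04 + 0.8841 = 19.92 m

H_L ≈ 19.9 m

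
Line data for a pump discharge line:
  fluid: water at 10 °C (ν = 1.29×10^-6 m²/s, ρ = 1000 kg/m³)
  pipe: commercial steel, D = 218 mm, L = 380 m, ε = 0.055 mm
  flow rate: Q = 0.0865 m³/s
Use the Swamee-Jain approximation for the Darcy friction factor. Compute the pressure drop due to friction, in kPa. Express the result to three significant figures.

V = 4Q/(πD²) = 4·0.0865/(π·0.218²) = 2.317 m/s
Re = VD/ν = 2.317·0.218/1.29×10^-6 = 3.92×10^5 → turbulent
ε/D = 0.055/218 = 2.52×10^-4
Swamee-Jain: f = 0.01630
h_f = f(L/D)V²/(2g) = 0.01630·(380/0.218)·2.317²/(2·9.81) = 7.778 m
Δp = ρg·h_f = 1000·9.81·7.778 = 76.31 kPa

Δp ≈ 76.3 kPa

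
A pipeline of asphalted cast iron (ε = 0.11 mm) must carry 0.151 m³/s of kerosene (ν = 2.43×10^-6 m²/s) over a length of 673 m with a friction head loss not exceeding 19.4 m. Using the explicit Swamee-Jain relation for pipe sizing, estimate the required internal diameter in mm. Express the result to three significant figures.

D ≈ 263 mm

Swamee-Jain (Type III): D = 0.66·[ε^1.25·(LQ²/(gh_f))^4.75 + ν·Q^9.4·(L/(gh_f))^5.2]^0.04
LQ²/(gh_f) = 0.08063; L/(gh_f) = 3.536
Term 1 = ε^1.25·(…)^4.75 = 7.20×10^-11; Term 2 = ν·Q^9.4·(…)^5.2 = 3.31×10^-11
D = 0.66·(7.20×10^-11 + 3.31×10^-11)^0.04 = 0.2633 m = 263 mm
Check: V = 2.77 m/s, Re = 3.01×10^5, f = 0.01784, h_f = 17.9 m ≈ 19.4 m ✓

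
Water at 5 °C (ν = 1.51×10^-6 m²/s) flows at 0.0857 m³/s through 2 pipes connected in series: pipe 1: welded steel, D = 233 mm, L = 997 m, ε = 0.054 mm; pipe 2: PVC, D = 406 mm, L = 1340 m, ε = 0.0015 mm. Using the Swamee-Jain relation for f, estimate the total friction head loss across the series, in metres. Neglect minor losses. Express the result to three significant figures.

H ≈ 15.7 m

Pipe 1: V = 2.010 m/s, Re = 3.10×10^5, ε/D = 2.32×10^-4, f = 0.01650, h_1 = f(L/D)V²/2g = 14.54 m
Pipe 2: V = 0.6620 m/s, Re = 1.78×10^5, ε/D = 3.69×10^-6, f = 0.01592, h_2 = f(L/D)V²/2g = 1.174 m
Series → Q common, losses add: H = Σh = 15.71 m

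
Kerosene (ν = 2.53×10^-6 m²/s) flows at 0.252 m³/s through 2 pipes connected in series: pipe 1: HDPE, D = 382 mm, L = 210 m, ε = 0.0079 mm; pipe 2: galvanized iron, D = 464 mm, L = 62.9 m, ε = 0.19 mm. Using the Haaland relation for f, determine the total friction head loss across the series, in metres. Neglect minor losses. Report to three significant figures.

Pipe 1: V = 2.199 m/s, Re = 3.32×10^5, ε/D = 2.07×10^-5, f = 0.01426, h_1 = f(L/D)V²/2g = 1.932 m
Pipe 2: V = 1.490 m/s, Re = 2.73×10^5, ε/D = 4.09×10^-4, f = 0.01765, h_2 = f(L/D)V²/2g = 0.2709 m
Series → Q common, losses add: H = Σh = 2.203 m

H ≈ 2.20 m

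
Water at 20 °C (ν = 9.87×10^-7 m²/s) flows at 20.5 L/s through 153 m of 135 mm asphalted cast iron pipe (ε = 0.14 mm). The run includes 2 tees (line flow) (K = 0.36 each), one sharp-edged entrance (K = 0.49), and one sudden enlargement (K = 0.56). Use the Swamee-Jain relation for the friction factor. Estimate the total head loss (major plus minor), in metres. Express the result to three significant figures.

H_L ≈ 2.72 m

V = 4Q/(πD²) = 1.432 m/s; V²/2g = 0.1045 m
Re = 1.96×10^5, ε/D = 0.00104 → f = 0.02136 (Swamee-Jain)
Major: h_f = f(L/D)·V²/2g = 0.02136·1133·0.1045 = 2.531 m
Minor: ΣK = 1.77; h_m = ΣK·V²/2g = 0.1850 m
Total H_L = 2.531 + 0.1850 = 2.716 m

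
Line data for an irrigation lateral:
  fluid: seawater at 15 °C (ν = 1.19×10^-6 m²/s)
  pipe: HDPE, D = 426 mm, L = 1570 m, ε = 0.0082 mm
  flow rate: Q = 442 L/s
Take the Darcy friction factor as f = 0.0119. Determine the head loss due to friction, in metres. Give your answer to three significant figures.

h_f ≈ 21.5 m

V = 4Q/(πD²) = 4·0.442/(π·0.426²) = 3.101 m/s
h_f = f(L/D)V²/(2g) = 0.01190·(1570/0.426)·3.101²/(2·9.81) = 21.50 m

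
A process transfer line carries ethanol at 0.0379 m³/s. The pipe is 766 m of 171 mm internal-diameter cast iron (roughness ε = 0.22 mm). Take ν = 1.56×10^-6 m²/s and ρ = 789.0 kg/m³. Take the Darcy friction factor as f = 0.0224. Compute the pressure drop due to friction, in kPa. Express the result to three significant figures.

Δp ≈ 108 kPa

V = 4Q/(πD²) = 4·0.0379/(π·0.171²) = 1.650 m/s
h_f = f(L/D)V²/(2g) = 0.02240·(766/0.171)·1.650²/(2·9.81) = 13.93 m
Δp = ρg·h_f = 789.0·9.81·13.93 = 107.8 kPa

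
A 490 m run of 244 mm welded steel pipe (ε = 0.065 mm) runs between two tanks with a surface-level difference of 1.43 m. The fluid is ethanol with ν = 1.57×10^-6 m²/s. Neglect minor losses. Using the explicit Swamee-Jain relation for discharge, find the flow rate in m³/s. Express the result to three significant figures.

Q ≈ 0.0407 m³/s

Swamee-Jain (Type II): Q = -0.965·√(gD⁵h_f/L)·ln[ε/(3.7D) + √(3.17ν²L/(gD³h_f))]
√(gD⁵h_f/L) = √(9.81·0.244⁵·1.43/490) = 0.004976
ε/(3.7D) = 7.20×10^-5; √(3.17ν²L/(gD³h_f)) = 1.37×10^-4
Q = -0.965·0.004976·ln(2.091×10^-4) = 0.04069 m³/s
Check: V = 0.870 m/s, Re = 1.35×10^5, f = 0.01849, h_f = 1.43 m ≈ 1.43 m ✓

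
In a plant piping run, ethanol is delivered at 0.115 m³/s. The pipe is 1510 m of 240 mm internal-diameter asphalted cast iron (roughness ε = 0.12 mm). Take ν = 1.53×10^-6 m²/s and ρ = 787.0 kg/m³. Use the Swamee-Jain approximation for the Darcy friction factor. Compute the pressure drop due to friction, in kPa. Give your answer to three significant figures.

Δp ≈ 288 kPa

V = 4Q/(πD²) = 4·0.115/(π·0.240²) = 2.542 m/s
Re = VD/ν = 2.542·0.240/1.53×10^-6 = 3.99×10^5 → turbulent
ε/D = 0.12/240 = 5.00×10^-4
Swamee-Jain: f = 0.01800
h_f = f(L/D)V²/(2g) = 0.01800·(1510/0.240)·2.542²/(2·9.81) = 37.29 m
Δp = ρg·h_f = 787.0·9.81·37.29 = 287.9 kPa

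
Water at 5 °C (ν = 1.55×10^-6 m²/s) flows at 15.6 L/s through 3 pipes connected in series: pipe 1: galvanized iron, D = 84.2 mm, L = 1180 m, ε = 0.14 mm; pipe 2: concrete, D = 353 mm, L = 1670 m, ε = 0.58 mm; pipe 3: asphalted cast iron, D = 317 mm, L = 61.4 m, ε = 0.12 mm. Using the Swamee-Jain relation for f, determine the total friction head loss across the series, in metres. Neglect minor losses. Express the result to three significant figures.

H ≈ 134 m

Pipe 1: V = 2.802 m/s, Re = 1.52×10^5, ε/D = 0.00166, f = 0.02380, h_1 = f(L/D)V²/2g = 133.4 m
Pipe 2: V = 0.1594 m/s, Re = 3.63×10^4, ε/D = 0.00164, f = 0.02691, h_2 = f(L/D)V²/2g = 0.1649 m
Pipe 3: V = 0.1977 m/s, Re = 4.04×10^4, ε/D = 3.79×10^-4, f = 0.02309, h_3 = f(L/D)V²/2g = 0.008906 m
Series → Q common, losses add: H = Σh = 133.6 m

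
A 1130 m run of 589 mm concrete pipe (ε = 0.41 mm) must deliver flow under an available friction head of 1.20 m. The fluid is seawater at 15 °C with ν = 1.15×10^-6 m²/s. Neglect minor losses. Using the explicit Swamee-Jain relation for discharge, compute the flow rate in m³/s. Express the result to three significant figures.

Q ≈ 0.219 m³/s

Swamee-Jain (Type II): Q = -0.965·√(gD⁵h_f/L)·ln[ε/(3.7D) + √(3.17ν²L/(gD³h_f))]
√(gD⁵h_f/L) = √(9.81·0.589⁵·1.20/1130) = 0.02718
ε/(3.7D) = 1.88×10^-4; √(3.17ν²L/(gD³h_f)) = 4.44×10^-5
Q = -0.965·0.02718·ln(2.325×10^-4) = 0.2194 m³/s
Check: V = 0.805 m/s, Re = 4.12×10^5, f = 0.01906, h_f = 1.21 m ≈ 1.20 m ✓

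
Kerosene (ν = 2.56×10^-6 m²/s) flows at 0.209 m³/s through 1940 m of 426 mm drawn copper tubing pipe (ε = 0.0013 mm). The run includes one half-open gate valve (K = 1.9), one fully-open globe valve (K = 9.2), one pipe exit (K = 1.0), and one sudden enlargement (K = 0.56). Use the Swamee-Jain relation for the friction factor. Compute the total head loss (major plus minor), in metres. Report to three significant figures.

V = 4Q/(πD²) = 1.466 m/s; V²/2g = 0.1096 m
Re = 2.44×10^5, ε/D = 3.05×10^-6 → f = 0.01498 (Swamee-Jain)
Major: h_f = f(L/D)·V²/2g = 0.01498·4554·0.1096 = 7.476 m
Minor: ΣK = 12.7; h_m = ΣK·V²/2g = 1.387 m
Total H_L = 7.476 + 1.387 = 8.863 m

H_L ≈ 8.86 m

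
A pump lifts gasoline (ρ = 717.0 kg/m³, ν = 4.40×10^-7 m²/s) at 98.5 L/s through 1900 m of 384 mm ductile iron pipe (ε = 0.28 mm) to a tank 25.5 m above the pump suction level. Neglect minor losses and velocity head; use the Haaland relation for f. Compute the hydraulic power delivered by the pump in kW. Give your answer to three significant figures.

V = 4Q/(πD²) = 0.8505 m/s; Re = 7.42×10^5; ε/D = 7.29×10^-4; f = 0.01869
h_f = f(L/D)V²/2g = 3.410 m
Total head H = z + h_f = 25.5 + 3.410 = 28.91 m
P_hyd = ρgQH = 717.0·9.81·0.0985·28.91 = 20.03 kW

P_hyd ≈ 20.0 kW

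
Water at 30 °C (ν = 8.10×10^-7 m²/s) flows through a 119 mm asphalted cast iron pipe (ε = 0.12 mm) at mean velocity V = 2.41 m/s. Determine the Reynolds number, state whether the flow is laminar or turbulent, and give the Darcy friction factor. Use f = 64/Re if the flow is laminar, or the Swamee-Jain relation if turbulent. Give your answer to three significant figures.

Re = VD/ν = 2.410·0.119/8.10×10^-7 = 3.54×10^5
Re > 4000 → turbulent; ε/D = 0.00101
Swamee-Jain: f = 0.02064

Re ≈ 3.54×10^5; turbulent; f ≈ 0.0206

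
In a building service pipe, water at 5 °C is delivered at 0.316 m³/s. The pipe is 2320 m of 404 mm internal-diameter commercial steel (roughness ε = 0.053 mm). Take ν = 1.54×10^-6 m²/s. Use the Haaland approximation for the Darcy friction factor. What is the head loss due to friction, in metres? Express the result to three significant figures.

V = 4Q/(πD²) = 4·0.316/(π·0.404²) = 2.465 m/s
Re = VD/ν = 2.465·0.404/1.54×10^-6 = 6.47×10^5 → turbulent
ε/D = 0.053/404 = 1.31×10^-4
Haaland: f = 0.01425
h_f = f(L/D)V²/(2g) = 0.01425·(2320/0.404)·2.465²/(2·9.81) = 25.34 m

h_f ≈ 25.3 m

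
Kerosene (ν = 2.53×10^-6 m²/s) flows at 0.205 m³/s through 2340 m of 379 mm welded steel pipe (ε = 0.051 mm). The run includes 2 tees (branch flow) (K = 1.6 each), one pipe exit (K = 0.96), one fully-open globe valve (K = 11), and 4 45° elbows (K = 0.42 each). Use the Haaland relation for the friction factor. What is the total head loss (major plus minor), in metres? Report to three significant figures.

H_L ≈ 19.2 m

V = 4Q/(πD²) = 1.817 m/s; V²/2g = 0.1683 m
Re = 2.72×10^5, ε/D = 1.35×10^-4 → f = 0.01573 (Haaland)
Major: h_f = f(L/D)·V²/2g = 0.01573·6174·0.1683 = 16.34 m
Minor: ΣK = 16.8; h_m = ΣK·V²/2g = 2.834 m
Total H_L = 16.34 + 2.834 = 19.18 m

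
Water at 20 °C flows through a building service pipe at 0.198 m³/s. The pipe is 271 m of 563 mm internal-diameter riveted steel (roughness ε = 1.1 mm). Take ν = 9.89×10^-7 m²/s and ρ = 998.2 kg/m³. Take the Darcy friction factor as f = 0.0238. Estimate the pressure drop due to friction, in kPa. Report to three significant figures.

V = 4Q/(πD²) = 4·0.198/(π·0.563²) = 0.7954 m/s
h_f = f(L/D)V²/(2g) = 0.02380·(271/0.563)·0.7954²/(2·9.81) = 0.3694 m
Δp = ρg·h_f = 998.2·9.81·0.3694 = 3.617 kPa

Δp ≈ 3.62 kPa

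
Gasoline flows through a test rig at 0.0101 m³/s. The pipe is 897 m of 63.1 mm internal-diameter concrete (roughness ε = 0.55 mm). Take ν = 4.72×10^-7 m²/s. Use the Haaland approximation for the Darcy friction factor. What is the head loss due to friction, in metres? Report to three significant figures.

h_f ≈ 275 m

V = 4Q/(πD²) = 4·0.0101/(π·0.0631²) = 3.230 m/s
Re = VD/ν = 3.230·0.0631/4.72×10^-7 = 4.32×10^5 → turbulent
ε/D = 0.55/63.1 = 0.00872
Haaland: f = 0.03642
h_f = f(L/D)V²/(2g) = 0.03642·(897/0.0631)·3.230²/(2·9.81) = 275.2 m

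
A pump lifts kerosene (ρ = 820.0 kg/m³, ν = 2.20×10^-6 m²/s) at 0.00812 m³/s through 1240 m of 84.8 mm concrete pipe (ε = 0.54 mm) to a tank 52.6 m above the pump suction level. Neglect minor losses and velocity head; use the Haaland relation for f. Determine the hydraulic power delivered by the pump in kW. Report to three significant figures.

V = 4Q/(πD²) = 1.438 m/s; Re = 5.54×10^4; ε/D = 0.00637; f = 0.03408
h_f = f(L/D)V²/2g = 52.51 m
Total head H = z + h_f = 52.6 + 52.51 = 105.1 m
P_hyd = ρgQH = 820.0·9.81·0.00812·105.1 = 6.866 kW

P_hyd ≈ 6.87 kW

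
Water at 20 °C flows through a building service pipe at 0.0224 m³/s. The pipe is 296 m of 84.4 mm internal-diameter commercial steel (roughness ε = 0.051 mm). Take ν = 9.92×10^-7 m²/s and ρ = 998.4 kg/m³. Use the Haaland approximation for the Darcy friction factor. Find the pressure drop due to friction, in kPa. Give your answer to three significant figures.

Δp ≈ 520 kPa

V = 4Q/(πD²) = 4·0.0224/(π·0.0844²) = 4.004 m/s
Re = VD/ν = 4.004·0.0844/9.92×10^-7 = 3.41×10^5 → turbulent
ε/D = 0.051/84.4 = 6.04×10^-4
Haaland: f = 0.01853
h_f = f(L/D)V²/(2g) = 0.01853·(296/0.0844)·4.004²/(2·9.81) = 53.08 m
Δp = ρg·h_f = 998.4·9.81·53.08 = 519.9 kPa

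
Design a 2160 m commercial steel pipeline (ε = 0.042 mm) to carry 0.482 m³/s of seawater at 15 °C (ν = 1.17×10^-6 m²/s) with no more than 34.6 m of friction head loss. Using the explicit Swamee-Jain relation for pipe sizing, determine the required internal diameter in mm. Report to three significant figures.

Swamee-Jain (Type III): D = 0.66·[ε^1.25·(LQ²/(gh_f))^4.75 + ν·Q^9.4·(L/(gh_f))^5.2]^0.04
LQ²/(gh_f) = 1.478; L/(gh_f) = 6.364
Term 1 = ε^1.25·(…)^4.75 = 2.17×10^-5; Term 2 = ν·Q^9.4·(…)^5.2 = 1.85×10^-5
D = 0.66·(2.17×10^-5 + 1.85×10^-5)^0.04 = 0.4403 m = 440 mm
Check: V = 3.17 m/s, Re = 1.19×10^6, f = 0.01325, h_f = 33.2 m ≈ 34.6 m ✓

D ≈ 440 mm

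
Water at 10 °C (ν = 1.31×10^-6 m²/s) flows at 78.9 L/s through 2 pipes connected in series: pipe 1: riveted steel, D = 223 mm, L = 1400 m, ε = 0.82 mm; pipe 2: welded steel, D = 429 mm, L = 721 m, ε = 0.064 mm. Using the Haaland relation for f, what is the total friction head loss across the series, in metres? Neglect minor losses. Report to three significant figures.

H ≈ 37.1 m

Pipe 1: V = 2.020 m/s, Re = 3.44×10^5, ε/D = 0.00368, f = 0.02809, h_1 = f(L/D)V²/2g = 36.68 m
Pipe 2: V = 0.5458 m/s, Re = 1.79×10^5, ε/D = 1.49×10^-4, f = 0.01681, h_2 = f(L/D)V²/2g = 0.4290 m
Series → Q common, losses add: H = Σh = 37.11 m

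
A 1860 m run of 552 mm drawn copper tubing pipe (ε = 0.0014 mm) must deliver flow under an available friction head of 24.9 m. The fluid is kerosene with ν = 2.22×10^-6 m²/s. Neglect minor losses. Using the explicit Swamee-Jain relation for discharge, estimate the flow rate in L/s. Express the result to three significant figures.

Q ≈ 832 L/s

Swamee-Jain (Type II): Q = -0.965·√(gD⁵h_f/L)·ln[ε/(3.7D) + √(3.17ν²L/(gD³h_f))]
√(gD⁵h_f/L) = √(9.81·0.552⁵·24.9/1860) = 0.08204
ε/(3.7D) = 6.85×10^-7; √(3.17ν²L/(gD³h_f)) = 2.66×10^-5
Q = -0.965·0.08204·ln(2.728×10^-5) = 0.8320 m³/s
Check: V = 3.48 m/s, Re = 8.64×10^5, f = 0.01196, h_f = 24.8 m ≈ 24.9 m ✓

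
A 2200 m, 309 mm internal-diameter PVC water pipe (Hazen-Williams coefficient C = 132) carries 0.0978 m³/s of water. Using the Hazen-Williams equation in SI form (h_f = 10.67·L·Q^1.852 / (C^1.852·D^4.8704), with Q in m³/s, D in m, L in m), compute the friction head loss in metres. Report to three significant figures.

h_f = 10.67·2200·0.0978^1.852 / (132^1.852·0.309^4.8704) = 11.42 m

h_f ≈ 11.4 m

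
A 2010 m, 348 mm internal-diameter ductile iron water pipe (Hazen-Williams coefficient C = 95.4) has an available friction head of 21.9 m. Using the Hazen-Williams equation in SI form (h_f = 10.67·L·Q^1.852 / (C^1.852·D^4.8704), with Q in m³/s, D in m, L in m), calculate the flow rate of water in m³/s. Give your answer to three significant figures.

Q ≈ 0.144 m³/s

Rearranging: Q = [h_f·C^1.852·D^4.8704 / (10.67·L)]^(1/1.852)
Q = [21.9·95.4^1.852·0.348^4.8704 / (10.67·2010)]^0.540 = 0.1442 m³/s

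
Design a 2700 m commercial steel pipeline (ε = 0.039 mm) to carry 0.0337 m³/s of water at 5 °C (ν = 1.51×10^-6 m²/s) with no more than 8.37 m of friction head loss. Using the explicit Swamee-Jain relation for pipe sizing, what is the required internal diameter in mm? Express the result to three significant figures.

D ≈ 226 mm

Swamee-Jain (Type III): D = 0.66·[ε^1.25·(LQ²/(gh_f))^4.75 + ν·Q^9.4·(L/(gh_f))^5.2]^0.04
LQ²/(gh_f) = 0.03734; L/(gh_f) = 32.88
Term 1 = ε^1.25·(…)^4.75 = 5.09×10^-13; Term 2 = ν·Q^9.4·(…)^5.2 = 1.69×10^-12
D = 0.66·(5.09×10^-13 + 1.69×10^-12)^0.04 = 0.2255 m = 226 mm
Check: V = 0.844 m/s, Re = 1.26×10^5, f = 0.01815, h_f = 7.88 m ≈ 8.37 m ✓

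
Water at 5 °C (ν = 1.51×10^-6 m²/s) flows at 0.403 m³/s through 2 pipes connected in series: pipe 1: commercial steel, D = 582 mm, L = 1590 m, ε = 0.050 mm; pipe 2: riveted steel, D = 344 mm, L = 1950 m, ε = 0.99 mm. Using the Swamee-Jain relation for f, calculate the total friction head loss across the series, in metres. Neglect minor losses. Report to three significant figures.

H ≈ 146 m

Pipe 1: V = 1.515 m/s, Re = 5.84×10^5, ε/D = 8.59×10^-5, f = 0.01404, h_1 = f(L/D)V²/2g = 4.486 m
Pipe 2: V = 4.336 m/s, Re = 9.88×10^5, ε/D = 0.00288, f = 0.02607, h_2 = f(L/D)V²/2g = 141.6 m
Series → Q common, losses add: H = Σh = 146.1 m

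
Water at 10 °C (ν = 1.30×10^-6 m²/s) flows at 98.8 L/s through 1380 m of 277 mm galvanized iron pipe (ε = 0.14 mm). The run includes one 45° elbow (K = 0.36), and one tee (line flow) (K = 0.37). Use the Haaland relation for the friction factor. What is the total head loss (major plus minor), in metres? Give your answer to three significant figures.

H_L ≈ 12.3 m

V = 4Q/(πD²) = 1.639 m/s; V²/2g = 0.1370 m
Re = 3.49×10^5, ε/D = 5.05×10^-4 → f = 0.01794 (Haaland)
Major: h_f = f(L/D)·V²/2g = 0.01794·4982·0.1370 = 12.24 m
Minor: ΣK = 0.730; h_m = ΣK·V²/2g = 0.1000 m
Total H_L = 12.24 + 0.1000 = 12.34 m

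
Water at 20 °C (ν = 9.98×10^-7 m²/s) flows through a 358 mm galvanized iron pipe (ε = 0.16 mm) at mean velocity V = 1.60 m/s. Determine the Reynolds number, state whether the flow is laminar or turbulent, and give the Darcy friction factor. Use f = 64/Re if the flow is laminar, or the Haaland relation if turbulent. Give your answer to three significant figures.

Re = VD/ν = 1.600·0.358/9.98×10^-7 = 5.74×10^5
Re > 4000 → turbulent; ε/D = 4.47×10^-4
Haaland: f = 0.01712

Re ≈ 5.74×10^5; turbulent; f ≈ 0.0171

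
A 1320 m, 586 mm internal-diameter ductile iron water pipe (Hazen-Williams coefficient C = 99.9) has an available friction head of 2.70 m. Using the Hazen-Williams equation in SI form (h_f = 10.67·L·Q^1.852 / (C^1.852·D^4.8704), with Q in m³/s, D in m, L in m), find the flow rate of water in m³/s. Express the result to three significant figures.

Rearranging: Q = [h_f·C^1.852·D^4.8704 / (10.67·L)]^(1/1.852)
Q = [2.70·99.9^1.852·0.586^4.8704 / (10.67·1320)]^0.540 = 0.2410 m³/s

Q ≈ 0.241 m³/s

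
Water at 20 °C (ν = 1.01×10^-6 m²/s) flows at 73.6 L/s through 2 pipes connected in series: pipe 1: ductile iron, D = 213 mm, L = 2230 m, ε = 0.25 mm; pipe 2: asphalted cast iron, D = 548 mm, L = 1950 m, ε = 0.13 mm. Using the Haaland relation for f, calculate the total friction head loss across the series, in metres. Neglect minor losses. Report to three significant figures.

Pipe 1: V = 2.066 m/s, Re = 4.36×10^5, ε/D = 0.00117, f = 0.02100, h_1 = f(L/D)V²/2g = 47.80 m
Pipe 2: V = 0.3121 m/s, Re = 1.69×10^5, ε/D = 2.37×10^-4, f = 0.01749, h_2 = f(L/D)V²/2g = 0.3088 m
Series → Q common, losses add: H = Σh = 48.11 m

H ≈ 48.1 m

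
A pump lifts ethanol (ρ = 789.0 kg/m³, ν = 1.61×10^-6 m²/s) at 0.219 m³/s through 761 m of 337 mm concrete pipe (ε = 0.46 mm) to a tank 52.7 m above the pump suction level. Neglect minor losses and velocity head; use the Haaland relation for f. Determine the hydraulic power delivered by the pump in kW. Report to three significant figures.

P_hyd ≈ 115 kW

V = 4Q/(πD²) = 2.455 m/s; Re = 5.14×10^5; ε/D = 0.00136; f = 0.02166
h_f = f(L/D)V²/2g = 15.03 m
Total head H = z + h_f = 52.7 + 15.03 = 67.73 m
P_hyd = ρgQH = 789.0·9.81·0.219·67.73 = 114.8 kW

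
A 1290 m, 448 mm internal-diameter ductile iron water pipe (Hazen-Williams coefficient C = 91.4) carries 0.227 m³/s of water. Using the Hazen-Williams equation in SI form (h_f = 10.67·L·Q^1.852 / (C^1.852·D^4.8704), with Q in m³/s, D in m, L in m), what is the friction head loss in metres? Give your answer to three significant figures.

h_f ≈ 10.3 m

h_f = 10.67·1290·0.227^1.852 / (91.4^1.852·0.448^4.8704) = 10.30 m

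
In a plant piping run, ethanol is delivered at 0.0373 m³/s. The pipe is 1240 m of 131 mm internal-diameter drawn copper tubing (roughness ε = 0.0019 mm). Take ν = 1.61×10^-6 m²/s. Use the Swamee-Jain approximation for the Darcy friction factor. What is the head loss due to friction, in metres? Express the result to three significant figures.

h_f ≈ 56.6 m

V = 4Q/(πD²) = 4·0.0373/(π·0.131²) = 2.767 m/s
Re = VD/ν = 2.767·0.131/1.61×10^-6 = 2.25×10^5 → turbulent
ε/D = 0.0019/131 = 1.45×10^-5
Swamee-Jain: f = 0.01532
h_f = f(L/D)V²/(2g) = 0.01532·(1240/0.131)·2.767²/(2·9.81) = 56.61 m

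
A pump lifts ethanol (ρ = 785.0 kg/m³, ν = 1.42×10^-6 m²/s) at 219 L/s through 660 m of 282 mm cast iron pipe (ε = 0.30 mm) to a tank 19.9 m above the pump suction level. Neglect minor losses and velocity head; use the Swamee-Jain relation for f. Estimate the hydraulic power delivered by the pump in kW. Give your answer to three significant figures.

V = 4Q/(πD²) = 3.506 m/s; Re = 6.96×10^5; ε/D = 0.00106; f = 0.02046
h_f = f(L/D)V²/2g = 30.00 m
Total head H = z + h_f = 19.9 + 30.00 = 49.90 m
P_hyd = ρgQH = 785.0·9.81·0.219·49.90 = 84.15 kW

P_hyd ≈ 84.2 kW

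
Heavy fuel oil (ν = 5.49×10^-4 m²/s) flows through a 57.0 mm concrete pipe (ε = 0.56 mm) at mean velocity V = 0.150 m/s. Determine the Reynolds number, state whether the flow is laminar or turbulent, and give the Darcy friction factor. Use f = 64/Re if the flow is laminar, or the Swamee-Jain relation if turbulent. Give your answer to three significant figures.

Re = VD/ν = 0.1500·0.0570/5.49×10^-4 = 15.6
Re < 2300 → laminar → f = 64/Re = 4.109

Re ≈ 15.6; laminar; f = 64/Re ≈ 4.11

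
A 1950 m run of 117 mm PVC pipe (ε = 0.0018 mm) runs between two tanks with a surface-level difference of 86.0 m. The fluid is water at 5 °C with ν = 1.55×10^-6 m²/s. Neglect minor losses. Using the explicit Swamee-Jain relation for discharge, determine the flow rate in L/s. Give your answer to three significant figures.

Swamee-Jain (Type II): Q = -0.965·√(gD⁵h_f/L)·ln[ε/(3.7D) + √(3.17ν²L/(gD³h_f))]
√(gD⁵h_f/L) = √(9.81·0.117⁵·86.0/1950) = 0.003080
ε/(3.7D) = 4.16×10^-6; √(3.17ν²L/(gD³h_f)) = 1.05×10^-4
Q = -0.965·0.003080·ln(1.090×10^-4) = 0.02712 m³/s
Check: V = 2.52 m/s, Re = 1.90×10^5, f = 0.01582, h_f = 85.5 m ≈ 86.0 m ✓

Q ≈ 27.1 L/s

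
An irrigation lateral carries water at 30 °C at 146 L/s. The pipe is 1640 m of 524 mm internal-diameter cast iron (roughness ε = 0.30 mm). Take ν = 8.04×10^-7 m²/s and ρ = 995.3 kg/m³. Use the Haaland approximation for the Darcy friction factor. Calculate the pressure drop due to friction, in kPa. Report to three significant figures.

Δp ≈ 12.9 kPa

V = 4Q/(πD²) = 4·0.146/(π·0.524²) = 0.6770 m/s
Re = VD/ν = 0.6770·0.524/8.04×10^-7 = 4.41×10^5 → turbulent
ε/D = 0.30/524 = 5.73×10^-4
Haaland: f = 0.01812
h_f = f(L/D)V²/(2g) = 0.01812·(1640/0.524)·0.6770²/(2·9.81) = 1.325 m
Δp = ρg·h_f = 995.3·9.81·1.325 = 12.93 kPa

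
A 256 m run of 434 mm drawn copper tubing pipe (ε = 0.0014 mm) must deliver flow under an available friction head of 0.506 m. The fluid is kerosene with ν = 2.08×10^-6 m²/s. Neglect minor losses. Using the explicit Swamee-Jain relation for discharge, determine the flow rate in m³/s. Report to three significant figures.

Swamee-Jain (Type II): Q = -0.965·√(gD⁵h_f/L)·ln[ε/(3.7D) + √(3.17ν²L/(gD³h_f))]
√(gD⁵h_f/L) = √(9.81·0.434⁵·0.506/256) = 0.01728
ε/(3.7D) = 8.72×10^-7; √(3.17ν²L/(gD³h_f)) = 9.30×10^-5
Q = -0.965·0.01728·ln(9.389×10^-5) = 0.1546 m³/s
Check: V = 1.05 m/s, Re = 2.18×10^5, f = 0.01530, h_f = 0.503 m ≈ 0.506 m ✓

Q ≈ 0.155 m³/s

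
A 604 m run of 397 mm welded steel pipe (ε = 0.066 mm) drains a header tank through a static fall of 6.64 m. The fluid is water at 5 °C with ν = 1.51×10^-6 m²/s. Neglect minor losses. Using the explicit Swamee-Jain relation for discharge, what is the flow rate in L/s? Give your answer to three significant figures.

Swamee-Jain (Type II): Q = -0.965·√(gD⁵h_f/L)·ln[ε/(3.7D) + √(3.17ν²L/(gD³h_f))]
√(gD⁵h_f/L) = √(9.81·0.397⁵·6.64/604) = 0.03261
ε/(3.7D) = 4.49×10^-5; √(3.17ν²L/(gD³h_f)) = 3.27×10^-5
Q = -0.965·0.03261·ln(7.766×10^-5) = 0.2978 m³/s
Check: V = 2.41 m/s, Re = 6.33×10^5, f = 0.01487, h_f = 6.68 m ≈ 6.64 m ✓

Q ≈ 298 L/s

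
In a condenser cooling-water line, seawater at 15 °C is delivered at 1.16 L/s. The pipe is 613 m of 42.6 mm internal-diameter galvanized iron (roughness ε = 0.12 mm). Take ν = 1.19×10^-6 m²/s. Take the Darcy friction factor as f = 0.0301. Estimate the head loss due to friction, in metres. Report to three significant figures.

V = 4Q/(πD²) = 4·0.00116/(π·0.0426²) = 0.8139 m/s
h_f = f(L/D)V²/(2g) = 0.03010·(613/0.0426)·0.8139²/(2·9.81) = 14.62 m

h_f ≈ 14.6 m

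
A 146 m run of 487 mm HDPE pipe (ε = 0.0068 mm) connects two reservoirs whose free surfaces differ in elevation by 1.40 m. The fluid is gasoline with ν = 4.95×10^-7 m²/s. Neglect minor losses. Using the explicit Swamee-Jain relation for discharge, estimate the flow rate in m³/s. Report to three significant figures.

Q ≈ 0.554 m³/s

Swamee-Jain (Type II): Q = -0.965·√(gD⁵h_f/L)·ln[ε/(3.7D) + √(3.17ν²L/(gD³h_f))]
√(gD⁵h_f/L) = √(9.81·0.487⁵·1.40/146) = 0.05076
ε/(3.7D) = 3.77×10^-6; √(3.17ν²L/(gD³h_f)) = 8.46×10^-6
Q = -0.965·0.05076·ln(1.223×10^-5) = 0.5541 m³/s
Check: V = 2.97 m/s, Re = 2.93×10^6, f = 0.01039, h_f = 1.41 m ≈ 1.40 m ✓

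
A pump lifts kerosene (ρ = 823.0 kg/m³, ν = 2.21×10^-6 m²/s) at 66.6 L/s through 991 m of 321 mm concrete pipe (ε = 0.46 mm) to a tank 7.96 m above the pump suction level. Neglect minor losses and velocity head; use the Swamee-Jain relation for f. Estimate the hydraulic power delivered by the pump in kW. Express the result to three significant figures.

V = 4Q/(πD²) = 0.8230 m/s; Re = 1.20×10^5; ε/D = 0.00143; f = 0.02344
h_f = f(L/D)V²/2g = 2.497 m
Total head H = z + h_f = 7.96 + 2.497 = 10.46 m
P_hyd = ρgQH = 823.0·9.81·0.0666·10.46 = 5.623 kW

P_hyd ≈ 5.62 kW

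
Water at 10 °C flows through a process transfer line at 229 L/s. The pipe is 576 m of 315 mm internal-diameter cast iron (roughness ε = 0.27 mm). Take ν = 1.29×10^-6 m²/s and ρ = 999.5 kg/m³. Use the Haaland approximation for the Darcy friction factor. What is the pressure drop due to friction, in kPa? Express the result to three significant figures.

V = 4Q/(πD²) = 4·0.229/(π·0.315²) = 2.938 m/s
Re = VD/ν = 2.938·0.315/1.29×10^-6 = 7.18×10^5 → turbulent
ε/D = 0.27/315 = 8.57×10^-4
Haaland: f = 0.01937
h_f = f(L/D)V²/(2g) = 0.01937·(576/0.315)·2.938²/(2·9.81) = 15.59 m
Δp = ρg·h_f = 999.5·9.81·15.59 = 152.8 kPa

Δp ≈ 153 kPa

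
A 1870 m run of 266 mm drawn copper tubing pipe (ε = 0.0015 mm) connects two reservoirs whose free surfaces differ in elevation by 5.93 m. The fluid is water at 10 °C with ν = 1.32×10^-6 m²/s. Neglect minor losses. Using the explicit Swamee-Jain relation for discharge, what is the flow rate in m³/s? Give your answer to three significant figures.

Q ≈ 0.0573 m³/s

Swamee-Jain (Type II): Q = -0.965·√(gD⁵h_f/L)·ln[ε/(3.7D) + √(3.17ν²L/(gD³h_f))]
√(gD⁵h_f/L) = √(9.81·0.266⁵·5.93/1870) = 0.006436
ε/(3.7D) = 1.52×10^-6; √(3.17ν²L/(gD³h_f)) = 9.71×10^-5
Q = -0.965·0.006436·ln(9.865×10^-5) = 0.05729 m³/s
Check: V = 1.03 m/s, Re = 2.08×10^5, f = 0.01547, h_f = 5.89 m ≈ 5.93 m ✓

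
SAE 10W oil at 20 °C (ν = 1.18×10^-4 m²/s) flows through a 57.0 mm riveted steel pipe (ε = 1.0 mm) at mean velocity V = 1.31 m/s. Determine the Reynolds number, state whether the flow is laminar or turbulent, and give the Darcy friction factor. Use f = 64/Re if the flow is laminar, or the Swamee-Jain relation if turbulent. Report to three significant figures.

Re = VD/ν = 1.310·0.0570/1.18×10^-4 = 633
Re < 2300 → laminar → f = 64/Re = 0.1011

Re ≈ 633; laminar; f = 64/Re ≈ 0.101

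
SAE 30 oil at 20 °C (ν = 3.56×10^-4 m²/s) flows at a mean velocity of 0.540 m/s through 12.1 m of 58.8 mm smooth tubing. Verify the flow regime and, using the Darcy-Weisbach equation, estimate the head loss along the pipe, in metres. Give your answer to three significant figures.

h_f ≈ 2.19 m

Re = VD/ν = 0.540·0.05880/3.56×10^-4 = 89.2 → laminar (Re < 2300)
f = 64/Re = 0.7176
h_f = f(L/D)V²/(2g) = 0.7176·(12.1/0.05880)·0.540²/(2·9.81) = 2.195 m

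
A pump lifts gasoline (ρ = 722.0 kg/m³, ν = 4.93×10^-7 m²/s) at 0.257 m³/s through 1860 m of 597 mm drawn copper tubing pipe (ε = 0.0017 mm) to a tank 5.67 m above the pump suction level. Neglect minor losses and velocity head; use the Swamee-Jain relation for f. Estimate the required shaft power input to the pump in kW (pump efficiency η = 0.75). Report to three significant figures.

V = 4Q/(πD²) = 0.9181 m/s; Re = 1.11×10^6; ε/D = 2.85×10^-6; f = 0.01148
h_f = f(L/D)V²/2g = 1.537 m
Total head H = z + h_f = 5.67 + 1.537 = 7.207 m
P_hyd = ρgQH = 722.0·9.81·0.257·7.207 = 13.12 kW
P_shaft = P_hyd/η = 13.12/0.75 = 17.49 kW

P_shaft ≈ 17.5 kW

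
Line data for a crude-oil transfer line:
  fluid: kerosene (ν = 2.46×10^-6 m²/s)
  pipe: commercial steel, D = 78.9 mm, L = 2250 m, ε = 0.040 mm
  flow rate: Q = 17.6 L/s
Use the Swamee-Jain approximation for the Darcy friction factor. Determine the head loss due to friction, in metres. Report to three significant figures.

h_f ≈ 378 m

V = 4Q/(πD²) = 4·0.0176/(π·0.0789²) = 3.600 m/s
Re = VD/ν = 3.600·0.0789/2.46×10^-6 = 1.15×10^5 → turbulent
ε/D = 0.040/78.9 = 5.07×10^-4
Swamee-Jain: f = 0.02009
h_f = f(L/D)V²/(2g) = 0.02009·(2250/0.0789)·3.600²/(2·9.81) = 378.3 m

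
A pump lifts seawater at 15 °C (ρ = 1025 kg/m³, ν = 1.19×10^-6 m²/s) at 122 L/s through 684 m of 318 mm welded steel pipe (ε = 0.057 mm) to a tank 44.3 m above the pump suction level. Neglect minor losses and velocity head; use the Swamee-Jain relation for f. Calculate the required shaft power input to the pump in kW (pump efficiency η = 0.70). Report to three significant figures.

P_shaft ≈ 84.7 kW

V = 4Q/(πD²) = 1.536 m/s; Re = 4.10×10^5; ε/D = 1.79×10^-4; f = 0.01560
h_f = f(L/D)V²/2g = 4.036 m
Total head H = z + h_f = 44.3 + 4.036 = 48.34 m
P_hyd = ρgQH = 1025·9.81·0.122·48.34 = 59.30 kW
P_shaft = P_hyd/η = 59.30/0.70 = 84.71 kW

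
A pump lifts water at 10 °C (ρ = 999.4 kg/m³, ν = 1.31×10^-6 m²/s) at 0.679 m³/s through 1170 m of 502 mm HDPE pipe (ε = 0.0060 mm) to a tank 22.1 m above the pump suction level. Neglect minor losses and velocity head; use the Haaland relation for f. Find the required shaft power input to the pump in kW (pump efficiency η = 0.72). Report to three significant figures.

V = 4Q/(πD²) = 3.431 m/s; Re = 1.31×10^6; ε/D = 1.20×10^-5; f = 0.01134
h_f = f(L/D)V²/2g = 15.85 m
Total head H = z + h_f = 22.1 + 15.85 = 37.95 m
P_hyd = ρgQH = 999.4·9.81·0.679·37.95 = 252.6 kW
P_shaft = P_hyd/η = 252.6/0.72 = 350.9 kW

P_shaft ≈ 351 kW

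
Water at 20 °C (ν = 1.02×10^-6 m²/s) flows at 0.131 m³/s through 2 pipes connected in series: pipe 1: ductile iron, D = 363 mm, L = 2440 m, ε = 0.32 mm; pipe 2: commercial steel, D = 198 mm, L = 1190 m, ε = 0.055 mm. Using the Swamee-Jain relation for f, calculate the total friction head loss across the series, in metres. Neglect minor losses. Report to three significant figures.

H ≈ 98.0 m

Pipe 1: V = 1.266 m/s, Re = 4.50×10^5, ε/D = 8.82×10^-4, f = 0.01989, h_1 = f(L/D)V²/2g = 10.92 m
Pipe 2: V = 4.255 m/s, Re = 8.26×10^5, ε/D = 2.78×10^-4, f = 0.01570, h_2 = f(L/D)V²/2g = 87.05 m
Series → Q common, losses add: H = Σh = 97.97 m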